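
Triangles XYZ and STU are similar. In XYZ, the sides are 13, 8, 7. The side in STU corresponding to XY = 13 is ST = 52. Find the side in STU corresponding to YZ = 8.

Similar triangles have proportional sides. Setting up the proportion:
ST / XY = TU / YZ
52 / 13 = TU / 8
TU = 8 * 52 / 13 = 32.

32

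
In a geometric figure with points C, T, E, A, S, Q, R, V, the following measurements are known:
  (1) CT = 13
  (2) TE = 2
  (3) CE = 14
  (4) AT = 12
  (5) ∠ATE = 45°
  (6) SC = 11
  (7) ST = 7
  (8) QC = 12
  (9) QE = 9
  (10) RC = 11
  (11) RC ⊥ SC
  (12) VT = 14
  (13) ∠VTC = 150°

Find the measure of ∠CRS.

Step 1: By the law of cosines on triangle RCS: RS² = 11² + 11² − 2·11·11·cos(90°) = 242, so RS = 11·√2.
Step 2: By the inverse law of cosines on triangle CRS: cos(∠CRS) = (11² + (11·√2)² − 11²) / (2·11·11·√2) = 242/342.24 = 0.7071, so ∠CRS = 45°.

Therefore, the measure of angle ∠CRS = 45°.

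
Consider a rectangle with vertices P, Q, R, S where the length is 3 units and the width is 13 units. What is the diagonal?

d = sqrt(3^2 + 13^2) = sqrt(178)

sqrt(178)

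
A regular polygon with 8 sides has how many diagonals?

Total line segments between 8 vertices = C(8,2) = 28.
Subtract the 8 sides: 28 - 8 = 20 diagonals.

20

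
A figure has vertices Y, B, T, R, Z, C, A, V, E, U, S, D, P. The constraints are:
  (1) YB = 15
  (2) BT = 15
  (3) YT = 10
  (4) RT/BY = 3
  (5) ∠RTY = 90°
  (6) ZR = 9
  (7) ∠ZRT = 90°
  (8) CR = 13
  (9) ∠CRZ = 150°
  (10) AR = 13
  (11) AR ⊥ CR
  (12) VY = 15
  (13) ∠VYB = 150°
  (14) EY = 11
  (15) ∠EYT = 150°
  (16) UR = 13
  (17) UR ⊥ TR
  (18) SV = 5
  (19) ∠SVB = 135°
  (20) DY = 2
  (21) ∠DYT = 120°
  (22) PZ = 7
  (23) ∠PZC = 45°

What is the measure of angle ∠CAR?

Step 1: By the law of cosines on triangle ARC: AC² = 13² + 13² − 2·13·13·cos(90°) = 338, so AC = 13·√2.
Step 2: By the inverse law of cosines on triangle CAR: cos(∠CAR) = ((13·√2)² + 13² − 13²) / (2·13·√2·13) = 338/478 = 0.7071, so ∠CAR = 45°.

Therefore, the measure of angle ∠CAR = 45°.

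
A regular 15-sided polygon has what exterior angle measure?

Each exterior angle of a regular n-gon is 360 / n.
For n = 15: 360 / 15 = 24 degrees.

24 degrees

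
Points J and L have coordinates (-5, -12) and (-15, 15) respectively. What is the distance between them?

d = sqrt((-10)^2 + (27)^2) = sqrt(829)

sqrt(829)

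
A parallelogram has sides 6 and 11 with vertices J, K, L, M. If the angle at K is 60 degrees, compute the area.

The area of a parallelogram equals the product of two adjacent sides times the sine of the included angle.
This is because the height equals 11 * sin(60°) = 11*sqrt(3)/2.
Area = 6 * 11*sqrt(3)/2 = 33*sqrt(3)

33*sqrt(3)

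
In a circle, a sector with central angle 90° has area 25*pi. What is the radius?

The sector covers 90°/360° = 1/4 of the full circle.
Full circle area = 25*pi / 1/4 = 100*pi.
Since full area = πr², we get r² = 100*pi/π = 100, so r = 10.

10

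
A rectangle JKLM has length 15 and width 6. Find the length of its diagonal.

d = sqrt(15^2 + 6^2) = sqrt(261) = 3*sqrt(29)

3*sqrt(29)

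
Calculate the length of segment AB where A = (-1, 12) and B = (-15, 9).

d = sqrt((-15 - -1)^2 + (9 - 12)^2)
d = sqrt(-14^2 + -3^2)
d = sqrt(196 + 9)
d = sqrt(205)

sqrt(205)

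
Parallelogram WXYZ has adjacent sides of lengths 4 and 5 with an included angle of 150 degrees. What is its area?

The area of a parallelogram equals the product of two adjacent sides times the sine of the included angle.
This is because the height equals 5 * sin(150°) = 5/2.
Area = 4 * 5/2 = 10

10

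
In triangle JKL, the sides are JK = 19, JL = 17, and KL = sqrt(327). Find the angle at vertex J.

When all three sides of a triangle are known, the law of cosines can be rearranged to find any angle.
cos(C) = (a² + b² - c²) / (2ab) gives cos(J) = 1/2.
Taking the inverse cosine: J = 60°.

60°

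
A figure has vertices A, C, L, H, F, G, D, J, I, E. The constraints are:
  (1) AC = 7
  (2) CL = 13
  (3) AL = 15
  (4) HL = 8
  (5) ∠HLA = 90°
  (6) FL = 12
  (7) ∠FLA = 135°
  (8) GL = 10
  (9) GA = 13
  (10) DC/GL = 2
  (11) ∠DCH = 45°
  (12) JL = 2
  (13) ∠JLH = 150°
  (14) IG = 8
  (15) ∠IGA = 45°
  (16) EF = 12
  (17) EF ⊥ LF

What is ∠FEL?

Step 1: By the law of cosines on triangle EFL: EL² = 12² + 12² − 2·12·12·cos(90°) = 288, so EL = 12·√2.
Step 2: By the inverse law of cosines on triangle FEL: cos(∠FEL) = (12² + (12·√2)² − 12²) / (2·12·12·√2) = 288/407.29 = 0.7071, so ∠FEL = 45°.

Therefore, the measure of angle ∠FEL = 45°.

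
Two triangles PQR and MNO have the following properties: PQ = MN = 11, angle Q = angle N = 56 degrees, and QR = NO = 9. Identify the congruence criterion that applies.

The given information provides:
PQ = MN = 11, angle Q = angle N = 56 degrees, and QR = NO = 9
This matches the SAS congruence theorem.
Two pairs of corresponding sides and the included angle are equal (Side-Angle-Side).

SAS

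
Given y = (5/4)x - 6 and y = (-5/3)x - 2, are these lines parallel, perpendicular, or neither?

Slope of line 1: m1 = 5/4
Slope of line 2: m2 = -5/3
m1 != m2 (5/4 != -5/3), so not parallel.
m1 * m2 = (5/4) * (-5/3) = -25/12 != -1, so not perpendicular.
The lines are neither parallel nor perpendicular.

Neither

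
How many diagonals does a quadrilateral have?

The number of diagonals in an n-gon is n(n - 3)/2.
For n = 4: 4(4 - 3)/2 = 4 × 1 / 2 = 2.

2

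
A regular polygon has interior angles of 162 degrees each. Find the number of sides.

The exterior angle is the supplement of the interior angle: 180 - 162 = 18 degrees.
Since the exterior angles of any convex polygon sum to 360 degrees, the number of sides is 360 / 18 = 20.

20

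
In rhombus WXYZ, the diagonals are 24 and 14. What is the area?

Area of a rhombus = (d1 * d2) / 2
Area = (24 * 14) / 2
Area = 336 / 2
Area = 168

168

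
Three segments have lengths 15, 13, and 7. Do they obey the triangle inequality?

Yes.
The triangle inequality requires that the sum of any two sides exceeds the third.
Here 7 + 13 = 20 > 15, so the condition is met.

Yes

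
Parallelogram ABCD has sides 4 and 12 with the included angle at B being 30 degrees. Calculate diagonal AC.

The diagonal of a parallelogram can be found by treating two adjacent sides and the diagonal as a triangle.
Applying the law of cosines with sides 4, 12 and included angle 30°:
d^2 = 16 + 144 - 96*cos(30°) = 160 - 48*sqrt(3)
d = 4*sqrt(10 - 3*sqrt(3))

4*sqrt(10 - 3*sqrt(3))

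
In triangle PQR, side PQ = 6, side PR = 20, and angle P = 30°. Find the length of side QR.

Law of cosines: QR^2 = 6^2 + 20^2 - 2(6)(20)cos(30°) = 436 - 120*sqrt(3), so QR = 2*sqrt(109 - 30*sqrt(3)).

2*sqrt(109 - 30*sqrt(3))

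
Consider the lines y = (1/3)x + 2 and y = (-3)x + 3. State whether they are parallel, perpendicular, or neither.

Slope of line 1: m1 = 1/3
Slope of line 2: m2 = -3
m1 * m2 = -1, so perpendicular.

Perpendicular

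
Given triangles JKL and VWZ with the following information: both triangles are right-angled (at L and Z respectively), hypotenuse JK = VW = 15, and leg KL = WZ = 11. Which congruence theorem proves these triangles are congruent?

The given information matches HL: The hypotenuse and one leg of two right triangles are equal (Hypotenuse-Leg).

HL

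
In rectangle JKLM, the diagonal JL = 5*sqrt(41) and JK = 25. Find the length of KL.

The diagonal of a rectangle forms a right triangle with the two sides.
Rearranging the Pythagorean theorem: missing side = sqrt(d^2 - known^2).
= sqrt(1025 - 625) = sqrt(400) = 20.

20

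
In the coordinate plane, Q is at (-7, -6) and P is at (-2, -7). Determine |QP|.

d = sqrt((5)^2 + (-1)^2) = sqrt(26)

sqrt(26)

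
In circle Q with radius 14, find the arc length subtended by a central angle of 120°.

Arc length = 2π(14)(1/3) = 28*pi/3

28*pi/3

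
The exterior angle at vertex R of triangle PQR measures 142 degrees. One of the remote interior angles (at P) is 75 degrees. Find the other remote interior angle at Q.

The exterior angle theorem states that an exterior angle equals the sum of the two non-adjacent interior angles.
So 142 = 75 + angle Q, which gives angle Q = 142 - 75 = 67 degrees.

67 degrees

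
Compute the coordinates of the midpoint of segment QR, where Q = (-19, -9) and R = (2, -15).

M = ((x₁ + x₂)/2, (y₁ + y₂)/2)
= ((-19 + 2)/2, (-9 + -15)/2)
= (-17/2, -24/2) = (-17/2, -12)

(-17/2, -12)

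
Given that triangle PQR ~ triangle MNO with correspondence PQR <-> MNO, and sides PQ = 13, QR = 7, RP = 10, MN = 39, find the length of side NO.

k = 39/13 = 3. NO = 3 * 7 = 21.

21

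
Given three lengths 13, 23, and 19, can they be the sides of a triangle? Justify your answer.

For three segments to close into a triangle, no single side can be as long as the other two combined.
The longest side is 23, and 13 + 19 = 32 > 23.
A triangle can be formed.

Yes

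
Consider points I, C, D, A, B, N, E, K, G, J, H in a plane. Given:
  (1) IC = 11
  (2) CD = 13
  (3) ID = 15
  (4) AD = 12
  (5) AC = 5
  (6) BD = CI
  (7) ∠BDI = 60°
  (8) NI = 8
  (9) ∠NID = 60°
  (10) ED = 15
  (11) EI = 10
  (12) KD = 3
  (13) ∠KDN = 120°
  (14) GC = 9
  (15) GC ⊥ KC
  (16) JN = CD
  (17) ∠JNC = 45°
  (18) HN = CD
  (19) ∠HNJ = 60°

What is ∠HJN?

From the given relations: JN = CD = 13; HN = CD = 13.
Step 1: By the law of cosines on triangle JNH: JH² = 13² + 13² − 2·13·13·cos(60°) = 169, so JH = 13.
Step 2: By the inverse law of cosines on triangle HJN: cos(∠HJN) = (13² + 13² − 13²) / (2·13·13) = 169/338 = 0.5, so ∠HJN = 60°.

Therefore, the measure of angle ∠HJN = 60°.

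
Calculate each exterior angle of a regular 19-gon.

Each exterior angle of a regular n-gon is 360 / n.
For n = 19: 360 / 19 = 360/19 degrees.

360/19 degrees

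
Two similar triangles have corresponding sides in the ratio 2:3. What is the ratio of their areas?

Area scales with the square of linear dimensions. If every length is multiplied by 2/3, then the area is multiplied by (2/3)^2 = 4/9.
The area ratio is 4:9.

4:9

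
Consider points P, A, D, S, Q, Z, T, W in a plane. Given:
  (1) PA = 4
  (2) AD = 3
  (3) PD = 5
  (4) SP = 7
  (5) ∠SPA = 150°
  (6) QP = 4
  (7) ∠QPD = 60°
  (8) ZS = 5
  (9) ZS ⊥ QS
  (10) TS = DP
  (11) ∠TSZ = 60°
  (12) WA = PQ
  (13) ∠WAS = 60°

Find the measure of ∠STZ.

From the given relations: TS = DP = 5.
Step 1: By the law of cosines on triangle TSZ: TZ² = 5² + 5² − 2·5·5·cos(60°) = 25, so TZ = 5.
Step 2: By the inverse law of cosines on triangle STZ: cos(∠STZ) = (5² + 5² − 5²) / (2·5·5) = 25/50 = 0.5, so ∠STZ = 60°.

Therefore, the measure of angle ∠STZ = 60°.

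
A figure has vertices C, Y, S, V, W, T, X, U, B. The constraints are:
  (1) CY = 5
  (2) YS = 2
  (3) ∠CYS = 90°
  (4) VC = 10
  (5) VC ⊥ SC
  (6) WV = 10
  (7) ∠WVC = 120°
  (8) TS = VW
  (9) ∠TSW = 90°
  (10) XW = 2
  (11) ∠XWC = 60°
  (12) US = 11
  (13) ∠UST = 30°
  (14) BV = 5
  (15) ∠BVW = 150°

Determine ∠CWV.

Step 1: By the law of cosines on triangle WVC: WC² = 10² + 10² − 2·10·10·cos(120°) = 300, so WC = 10·√3.
Step 2: By the inverse law of cosines on triangle CWV: cos(∠CWV) = ((10·√3)² + 10² − 10²) / (2·10·√3·10) = 300/346.41 = 0.866, so ∠CWV = 30°.

Therefore, the measure of angle ∠CWV = 30°.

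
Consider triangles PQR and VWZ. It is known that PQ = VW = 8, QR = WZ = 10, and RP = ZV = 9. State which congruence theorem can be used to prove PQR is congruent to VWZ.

The given information provides:
PQ = VW = 8, QR = WZ = 10, and RP = ZV = 9
This matches the SSS congruence theorem.
All three pairs of corresponding sides are equal (Side-Side-Side).

SSS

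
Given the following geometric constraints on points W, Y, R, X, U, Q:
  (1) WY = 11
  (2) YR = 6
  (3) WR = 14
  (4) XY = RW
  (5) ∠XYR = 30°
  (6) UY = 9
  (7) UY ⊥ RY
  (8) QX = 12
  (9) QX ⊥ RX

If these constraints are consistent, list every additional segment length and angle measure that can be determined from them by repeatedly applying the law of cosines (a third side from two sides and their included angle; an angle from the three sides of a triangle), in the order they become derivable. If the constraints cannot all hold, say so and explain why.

The constraints are consistent. Derivable facts, in order:
After 1 step:
- RU = 3·√13
- RX ≈ 9.3
- ∠RWY = 24.17°
- ∠RYW = 107.18°
- ∠WRY = 48.65°
After 2 steps:
- RQ ≈ 15.18
- ∠RUY = 33.69°
- ∠RXY = 18.82°
- ∠URY = 56.31°
- ∠XRY = 131.18°
After 3 steps:
- ∠QRX = 52.22°
- ∠RQX = 37.78°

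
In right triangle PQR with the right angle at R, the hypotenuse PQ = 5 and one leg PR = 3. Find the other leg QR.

QR = sqrt(5^2 - 3^2) = sqrt(16) = 4

4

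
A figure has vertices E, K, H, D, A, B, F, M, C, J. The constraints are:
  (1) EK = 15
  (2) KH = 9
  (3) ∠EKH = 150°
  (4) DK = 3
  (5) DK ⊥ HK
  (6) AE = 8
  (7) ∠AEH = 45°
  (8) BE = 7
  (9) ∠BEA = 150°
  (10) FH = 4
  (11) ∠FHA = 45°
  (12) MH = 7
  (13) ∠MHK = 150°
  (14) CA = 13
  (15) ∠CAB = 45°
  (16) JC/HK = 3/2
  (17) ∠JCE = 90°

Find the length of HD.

Step 1: By the law of cosines on triangle HKD: HD² = 9² + 3² − 2·9·3·cos(90°) = 90, so HD = 3·√10.

Therefore, the length of HD = 3·√10.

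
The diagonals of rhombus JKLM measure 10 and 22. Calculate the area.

Area of a rhombus = (d1 * d2) / 2
Area = (10 * 22) / 2
Area = 220 / 2
Area = 110

110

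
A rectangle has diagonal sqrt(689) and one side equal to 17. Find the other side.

b = sqrt(d^2 - a^2) = sqrt(689 - 289) = sqrt(400) = 20

20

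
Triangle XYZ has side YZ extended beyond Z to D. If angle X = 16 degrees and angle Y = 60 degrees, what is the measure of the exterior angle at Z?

By the exterior angle theorem, an exterior angle of a triangle equals the sum of the two remote interior angles.
Exterior angle = angle X + angle Y
Exterior angle = 16 + 60 = 76 degrees

76 degrees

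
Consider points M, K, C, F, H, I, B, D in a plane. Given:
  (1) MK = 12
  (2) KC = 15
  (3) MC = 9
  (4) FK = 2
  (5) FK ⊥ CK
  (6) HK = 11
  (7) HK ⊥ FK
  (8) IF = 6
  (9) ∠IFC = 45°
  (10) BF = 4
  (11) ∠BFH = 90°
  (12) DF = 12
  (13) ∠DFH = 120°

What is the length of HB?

Step 1: By the law of cosines on triangle FKH: FH² = 2² + 11² − 2·2·11·cos(90°) = 125, so FH = 5·√5.
Step 2: By the law of cosines on triangle HFB: HB² = (5·√5)² + 4² − 2·5·√5·4·cos(90°) = 141, so HB = √141.

Therefore, the length of HB = √141.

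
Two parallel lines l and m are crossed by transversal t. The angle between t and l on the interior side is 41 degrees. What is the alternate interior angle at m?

Alternate interior angles formed by parallel lines and a transversal are equal.
The given angle is 41 degrees.
The alternate interior angle = 41 degrees.

41 degrees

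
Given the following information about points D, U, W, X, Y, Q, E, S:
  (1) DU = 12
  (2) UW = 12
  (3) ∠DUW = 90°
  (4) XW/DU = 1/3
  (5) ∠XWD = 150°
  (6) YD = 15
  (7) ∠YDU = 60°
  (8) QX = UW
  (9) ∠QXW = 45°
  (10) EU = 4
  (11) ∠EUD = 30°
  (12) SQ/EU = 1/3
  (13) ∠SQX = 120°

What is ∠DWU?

Step 1: By the law of cosines on triangle WUD: WD² = 12² + 12² − 2·12·12·cos(90°) = 288, so WD = 12·√2.
Step 2: By the inverse law of cosines on triangle DWU: cos(∠DWU) = ((12·√2)² + 12² − 12²) / (2·12·√2·12) = 288/407.29 = 0.7071, so ∠DWU = 45°.

Therefore, the measure of angle ∠DWU = 45°.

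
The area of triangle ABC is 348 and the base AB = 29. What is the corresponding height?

Rearranging the area formula Area = (1/2) * base * height:
height = 2 * Area / base = 2 * 348 / 29 = 24.

24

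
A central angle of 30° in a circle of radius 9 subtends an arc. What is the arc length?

Arc length = 2π(9)(1/12) = 3*pi/2

3*pi/2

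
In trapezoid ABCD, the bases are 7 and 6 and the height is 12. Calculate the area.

Area = (7 + 6) * 12 / 2 = 156 / 2 = 78

78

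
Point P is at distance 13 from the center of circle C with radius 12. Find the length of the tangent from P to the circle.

Let T be the point of tangency. Then CT ⊥ PT (radius ⊥ tangent).
In right triangle CTP: CP² = CT² + PT²
13² = 12² + PT²
PT² = 25, PT = 5

5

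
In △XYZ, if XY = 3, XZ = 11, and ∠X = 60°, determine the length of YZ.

By the law of cosines: YZ^2 = XY^2 + XZ^2 - 2*XY*XZ*cos(X)
YZ^2 = 3^2 + 11^2 - 2*3*11*cos(60°)
YZ^2 = 9 + 121 - 66*(1/2)
YZ^2 = 97
YZ = sqrt(97)

sqrt(97)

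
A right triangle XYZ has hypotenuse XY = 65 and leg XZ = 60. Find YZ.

By the Pythagorean theorem: YZ^2 = XY^2 - XZ^2
YZ^2 = 65^2 - 60^2 = 4225 - 3600 = 625
YZ = sqrt(625) = 25

25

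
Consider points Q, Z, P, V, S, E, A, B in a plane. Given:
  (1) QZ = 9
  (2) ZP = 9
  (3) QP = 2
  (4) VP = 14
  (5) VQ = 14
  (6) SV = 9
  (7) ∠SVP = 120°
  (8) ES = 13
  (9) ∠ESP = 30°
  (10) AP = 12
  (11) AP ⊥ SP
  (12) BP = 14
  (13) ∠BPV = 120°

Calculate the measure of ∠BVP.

Step 1: By the law of cosines on triangle VPB: VB² = 14² + 14² − 2·14·14·cos(120°) = 588, so VB = 14·√3.
Step 2: By the inverse law of cosines on triangle BVP: cos(∠BVP) = ((14·√3)² + 14² − 14²) / (2·14·√3·14) = 588/678.96 = 0.866, so ∠BVP = 30°.

Therefore, the measure of angle ∠BVP = 30°.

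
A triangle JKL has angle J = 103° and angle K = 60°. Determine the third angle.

By the triangle angle sum property, the three interior angles of any triangle add up to 180°.
We know angle J = 103° and angle K = 60°, so their sum is 163°.
Therefore angle L = 180° - 163° = 17°.

17 degrees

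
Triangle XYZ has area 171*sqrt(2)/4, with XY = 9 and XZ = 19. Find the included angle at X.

From the SAS area formula Area = (1/2)ab sin(C), rearranging gives sin(C) = 2*Area/(ab).
sin(C) = 2 * 171*sqrt(2)/4 / (171) = sqrt(2)/2.
Therefore C = arcsin(sqrt(2)/2) = 45°.
Since sin(180° - C) = sin(C), the obtuse angle 135° gives the same area, so C = 45° or C = 135°.

45° or 135°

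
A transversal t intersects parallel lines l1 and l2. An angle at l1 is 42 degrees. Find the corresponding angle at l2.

Corresponding angles formed by parallel lines and a transversal are equal.
The given angle is 42 degrees.
The corresponding angle = 42 degrees.

42 degrees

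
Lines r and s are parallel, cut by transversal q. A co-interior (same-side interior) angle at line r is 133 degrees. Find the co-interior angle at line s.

Co-interior angles sum to 180: 180 - 133 = 47 degrees.

47 degrees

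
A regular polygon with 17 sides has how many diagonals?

The number of diagonals in an n-gon is n(n - 3)/2.
For n = 17: 17(17 - 3)/2 = 17 × 14 / 2 = 119.

119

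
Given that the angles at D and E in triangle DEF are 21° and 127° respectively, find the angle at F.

angle F = 180 - 21 - 127 = 32 degrees.

32 degrees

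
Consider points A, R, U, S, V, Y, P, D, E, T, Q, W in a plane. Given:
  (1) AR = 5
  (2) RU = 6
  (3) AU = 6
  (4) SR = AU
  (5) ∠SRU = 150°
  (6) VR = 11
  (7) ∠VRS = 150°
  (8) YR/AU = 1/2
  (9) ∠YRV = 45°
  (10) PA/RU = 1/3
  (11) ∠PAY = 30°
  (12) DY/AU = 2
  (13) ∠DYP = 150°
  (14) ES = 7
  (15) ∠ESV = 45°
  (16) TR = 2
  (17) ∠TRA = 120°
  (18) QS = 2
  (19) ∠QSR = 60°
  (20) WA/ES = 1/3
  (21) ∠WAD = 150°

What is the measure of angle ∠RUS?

From the given relations: SR = AU = 6.
Step 1: By the law of cosines on triangle URS: US² = 6² + 6² − 2·6·6·cos(150°) = 134.35, so US ≈ 11.59.
Step 2: By the inverse law of cosines on triangle RUS: cos(∠RUS) = (6² + 11.59² − 6²) / (2·6·11.59) = 134.35/139.09 = 0.9659, so ∠RUS = 15°.

Therefore, the measure of angle ∠RUS = 15°.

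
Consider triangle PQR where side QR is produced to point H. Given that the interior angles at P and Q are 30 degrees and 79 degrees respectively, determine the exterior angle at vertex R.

Exterior angle = 30 + 79 = 109 degrees (exterior angle theorem).

109 degrees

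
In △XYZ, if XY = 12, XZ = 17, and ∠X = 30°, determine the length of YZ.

When two sides and the included angle are known, the law of cosines gives the third side.
c^2 = a^2 + b^2 - 2ab cos(C) generalizes the Pythagorean theorem to non-right triangles.
Here: YZ^2 = 144 + 289 - 408*(sqrt(3)/2) = 433 - 204*sqrt(3)
YZ = sqrt(433 - 204*sqrt(3))

sqrt(433 - 204*sqrt(3))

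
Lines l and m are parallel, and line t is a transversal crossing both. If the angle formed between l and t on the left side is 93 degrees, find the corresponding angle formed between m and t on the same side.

Corresponding angles formed by parallel lines and a transversal are equal.
The given angle is 93 degrees.
The corresponding angle = 93 degrees.

93 degrees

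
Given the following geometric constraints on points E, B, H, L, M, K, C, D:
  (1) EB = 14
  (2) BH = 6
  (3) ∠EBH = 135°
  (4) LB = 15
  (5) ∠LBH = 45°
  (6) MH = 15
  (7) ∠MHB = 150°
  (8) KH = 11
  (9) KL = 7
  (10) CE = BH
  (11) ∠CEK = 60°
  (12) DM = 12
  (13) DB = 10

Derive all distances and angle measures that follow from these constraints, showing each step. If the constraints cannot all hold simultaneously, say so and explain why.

The constraints are consistent.

From the given relations:
  CE = BH = 6

Step 1: From EB = 14, BH = 6, and ∠EBH = 135°, by the law of cosines:
  EH² = EB² + BH² - 2·EB·BH·cos(135°) = 196 + 36 + 118.8 = 350.8
  EH ≈ 18.73

Step 2: From BH = 6, HM = 15, and ∠BHM = 150°, by the law of cosines:
  BM² = BH² + HM² - 2·BH·HM·cos(150°) = 36 + 225 + 155.9 = 416.9
  BM ≈ 20.42

Step 3: From HB = 6, BL = 15, and ∠HBL = 45°, by the law of cosines:
  HL² = HB² + BL² - 2·HB·BL·cos(45°) = 36 + 225 - 127.3 = 133.7
  HL ≈ 11.56

Step 4: From EB = 14, EH = 18.73, BH = 6, by the inverse law of cosines:
  cos(∠BEH) = (EB² + EH² - BH²) / (2·EB·EH)
  ∠BEH = 13.09°

Step 5: From BD = 10, BM = 20.42, DM = 12, by the inverse law of cosines:
  cos(∠DBM) = (BD² + BM² - DM²) / (2·BD·BM)
  ∠DBM = 24.06°

Step 6: From BH = 6, BM = 20.42, HM = 15, by the inverse law of cosines:
  cos(∠HBM) = (BH² + BM² - HM²) / (2·BH·BM)
  ∠HBM = 21.55°

Step 7: From HB = 6, HE = 18.73, BE = 14, by the inverse law of cosines:
  cos(∠BHE) = (HB² + HE² - BE²) / (2·HB·HE)
  ∠BHE = 31.91°

Step 8: From HB = 6, HL = 11.56, BL = 15, by the inverse law of cosines:
  cos(∠BHL) = (HB² + HL² - BL²) / (2·HB·HL)
  ∠BHL = 113.48°

Step 9: From HK = 11, HL = 11.56, KL = 7, by the inverse law of cosines:
  cos(∠KHL) = (HK² + HL² - KL²) / (2·HK·HL)
  ∠KHL = 36.04°

Step 10: From LB = 15, LH = 11.56, BH = 6, by the inverse law of cosines:
  cos(∠BLH) = (LB² + LH² - BH²) / (2·LB·LH)
  ∠BLH = 21.52°

Step 11: From LH = 11.56, LK = 7, HK = 11, by the inverse law of cosines:
  cos(∠HLK) = (LH² + LK² - HK²) / (2·LH·LK)
  ∠HLK = 67.59°

Step 12: From MB = 20.42, MD = 12, BD = 10, by the inverse law of cosines:
  cos(∠BMD) = (MB² + MD² - BD²) / (2·MB·MD)
  ∠BMD = 19.86°

Step 13: From MB = 20.42, MH = 15, BH = 6, by the inverse law of cosines:
  cos(∠BMH) = (MB² + MH² - BH²) / (2·MB·MH)
  ∠BMH = 8.45°

Step 14: From KH = 11, KL = 7, HL = 11.56, by the inverse law of cosines:
  cos(∠HKL) = (KH² + KL² - HL²) / (2·KH·KL)
  ∠HKL = 76.37°

Step 15: From DB = 10, DM = 12, BM = 20.42, by the inverse law of cosines:
  cos(∠BDM) = (DB² + DM² - BM²) / (2·DB·DM)
  ∠BDM = 136.08°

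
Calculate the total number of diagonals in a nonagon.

Each of the 9 vertices connects to 6 non-adjacent vertices via diagonals.
Total connections = 9 × 6 = 54, but each diagonal is counted twice.
Number of diagonals = 54 / 2 = 27.

27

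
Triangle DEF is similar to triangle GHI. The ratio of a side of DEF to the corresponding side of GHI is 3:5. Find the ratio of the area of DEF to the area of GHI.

The ratio of areas of similar triangles equals the square of the side ratio.
Side ratio = 3:5
Area ratio = (3/5)^2 = 9/25 = 9:25

9:25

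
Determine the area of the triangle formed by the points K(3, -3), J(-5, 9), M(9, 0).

Using the Shoelace formula for a triangle:
Area = (1/2)|x0(y1 - y2) + x1(y2 - y0) + x2(y0 - y1)|
Area = (1/2)|3(9 - 0) + -5(0 - -3) + 9(-3 - 9)|
Area = (1/2)|27 + -15 + -108|
Area = (1/2)|-96|
Area = (1/2)(96)
Area = 48

48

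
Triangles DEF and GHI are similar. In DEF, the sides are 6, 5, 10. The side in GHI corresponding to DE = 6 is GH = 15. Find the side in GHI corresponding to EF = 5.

Since the triangles are similar, the ratio of corresponding sides is constant.
Scale factor k = GH / DE = 15 / 6 = 5/2
HI = k * EF = 5/2 * 5 = 25/2

25/2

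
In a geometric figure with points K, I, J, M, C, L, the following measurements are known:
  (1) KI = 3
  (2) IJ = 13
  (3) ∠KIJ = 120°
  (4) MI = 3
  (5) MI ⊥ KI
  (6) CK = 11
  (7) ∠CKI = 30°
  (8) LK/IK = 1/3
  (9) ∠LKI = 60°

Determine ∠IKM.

Step 1: By the law of cosines on triangle KIM: KM² = 3² + 3² − 2·3·3·cos(90°) = 18, so KM = 3·√2.
Step 2: By the inverse law of cosines on triangle IKM: cos(∠IKM) = (3² + (3·√2)² − 3²) / (2·3·3·√2) = 18/25.46 = 0.7071, so ∠IKM = 45°.

Therefore, the measure of angle ∠IKM = 45°.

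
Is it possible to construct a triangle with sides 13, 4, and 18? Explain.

The longest side is 18. The other two sides sum to 4 + 13 = 17.
Since 17 ≤ 18, the two shorter sides cannot reach around to close the triangle.

No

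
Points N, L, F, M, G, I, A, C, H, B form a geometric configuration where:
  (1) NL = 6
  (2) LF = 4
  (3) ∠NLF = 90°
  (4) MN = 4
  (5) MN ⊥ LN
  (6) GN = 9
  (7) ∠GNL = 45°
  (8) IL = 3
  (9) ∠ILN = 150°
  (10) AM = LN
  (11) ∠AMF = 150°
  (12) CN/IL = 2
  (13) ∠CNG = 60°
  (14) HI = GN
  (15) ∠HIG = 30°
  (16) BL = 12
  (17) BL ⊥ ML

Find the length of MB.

Step 1: By the law of cosines on triangle LNM: LM² = 6² + 4² − 2·6·4·cos(90°) = 52, so LM = 2·√13.
Step 2: By the law of cosines on triangle MLB: MB² = (2·√13)² + 12² − 2·2·√13·12·cos(90°) = 196, so MB = 14.

Therefore, the length of MB = 14.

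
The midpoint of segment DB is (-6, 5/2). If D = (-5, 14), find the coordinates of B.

Using the midpoint formula: M = ((x1 + x2)/2, (y1 + y2)/2)
We know M = (-6, 5/2) and D = (-5, 14)
For x: -6 = (-5 + x2)/2, so x2 = 2*-6 - -5 = -7
For y: 5/2 = (14 + y2)/2, so y2 = 2*5/2 - 14 = -9
B = (-7, -9)

(-7, -9)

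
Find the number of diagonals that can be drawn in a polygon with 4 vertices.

Total line segments between 4 vertices = C(4,2) = 6.
Subtract the 4 sides: 6 - 4 = 2 diagonals.

2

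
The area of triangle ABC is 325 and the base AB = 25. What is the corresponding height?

Area = (1/2) * base * height
height = 2 * Area / base
height = 2 * 325 / 25
height = 650 / 25
height = 26

26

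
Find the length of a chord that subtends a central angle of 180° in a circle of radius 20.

Chord length = 2r sin(θ/2)
= 2 × 20 × sin(180°/2)
= 2 × 20 × sin(90°)
= 40

40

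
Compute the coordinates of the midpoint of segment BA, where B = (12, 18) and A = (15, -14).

The midpoint is the average of the coordinates:
x: (12 + 15)/2 = 27/2
y: (18 + -14)/2 = 2
Midpoint = (27/2, 2)

(27/2, 2)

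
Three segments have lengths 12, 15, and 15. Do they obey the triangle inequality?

Sort the sides: 12, 15, 15.
It suffices to check that the sum of the two smallest exceeds the largest:
12 + 15 = 27 > 15. ✓
Yes, a valid triangle can be formed.

Yes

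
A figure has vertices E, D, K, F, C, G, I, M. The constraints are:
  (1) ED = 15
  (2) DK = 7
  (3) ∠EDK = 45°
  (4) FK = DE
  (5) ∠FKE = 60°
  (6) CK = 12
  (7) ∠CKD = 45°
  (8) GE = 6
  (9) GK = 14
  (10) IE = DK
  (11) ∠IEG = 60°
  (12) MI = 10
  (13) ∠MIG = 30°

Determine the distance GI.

From the given relations: IE = DK = 7.
Step 1: By the law of cosines on triangle GEI: GI² = 6² + 7² − 2·6·7·cos(60°) = 43, so GI = √43.

Therefore, the length of GI = √43.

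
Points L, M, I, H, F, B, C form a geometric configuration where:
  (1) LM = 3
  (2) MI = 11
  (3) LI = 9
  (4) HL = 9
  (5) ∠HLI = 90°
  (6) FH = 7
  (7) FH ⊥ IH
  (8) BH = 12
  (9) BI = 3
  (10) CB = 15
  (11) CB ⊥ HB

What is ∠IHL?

Step 1: By the law of cosines on triangle HLI: HI² = 9² + 9² − 2·9·9·cos(90°) = 162, so HI = 9·√2.
Step 2: By the inverse law of cosines on triangle IHL: cos(∠IHL) = ((9·√2)² + 9² − 9²) / (2·9·√2·9) = 162/229.1 = 0.7071, so ∠IHL = 45°.

Therefore, the measure of angle ∠IHL = 45°.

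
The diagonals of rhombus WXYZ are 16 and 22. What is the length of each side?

Half-diagonals are 8 and 11. side = sqrt(8^2 + 11^2) = sqrt(185)

sqrt(185)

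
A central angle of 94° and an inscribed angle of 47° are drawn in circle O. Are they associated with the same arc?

By the inscribed angle theorem, if both angles subtend the same arc, the inscribed angle must be half the central angle.
Half of 94° = 47°, which equals the given inscribed angle of 47°.
Therefore, yes, they correspond to the same arc.

Yes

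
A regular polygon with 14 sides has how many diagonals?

The number of diagonals in an n-gon is n(n - 3)/2.
For n = 14: 14(14 - 3)/2 = 14 × 11 / 2 = 77.

77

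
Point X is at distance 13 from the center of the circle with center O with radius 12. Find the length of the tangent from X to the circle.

The tangent, radius, and line from the external point to the center form a right triangle.
The right angle is where the tangent meets the radius.
By the Pythagorean theorem: tangent² + 12² = 13²
tangent² = 169 - 144 = 25
tangent = 5

5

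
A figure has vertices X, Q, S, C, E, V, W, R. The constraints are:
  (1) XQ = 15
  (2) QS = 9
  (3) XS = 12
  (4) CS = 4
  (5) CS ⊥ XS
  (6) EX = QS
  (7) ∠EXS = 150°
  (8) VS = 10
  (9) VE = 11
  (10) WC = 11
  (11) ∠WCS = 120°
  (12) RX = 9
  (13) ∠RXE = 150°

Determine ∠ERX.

From the given relations: EX = QS = 9.
Step 1: By the law of cosines on triangle RXE: RE² = 9² + 9² − 2·9·9·cos(150°) = 302.3, so RE ≈ 17.39.
Step 2: By the inverse law of cosines on triangle ERX: cos(∠ERX) = (17.39² + 9² − 9²) / (2·17.39·9) = 302.3/312.96 = 0.9659, so ∠ERX = 15°.

Therefore, the measure of angle ∠ERX = 15°.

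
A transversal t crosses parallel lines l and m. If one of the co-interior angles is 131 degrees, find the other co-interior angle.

Co-interior angles sum to 180: 180 - 131 = 49 degrees.

49 degrees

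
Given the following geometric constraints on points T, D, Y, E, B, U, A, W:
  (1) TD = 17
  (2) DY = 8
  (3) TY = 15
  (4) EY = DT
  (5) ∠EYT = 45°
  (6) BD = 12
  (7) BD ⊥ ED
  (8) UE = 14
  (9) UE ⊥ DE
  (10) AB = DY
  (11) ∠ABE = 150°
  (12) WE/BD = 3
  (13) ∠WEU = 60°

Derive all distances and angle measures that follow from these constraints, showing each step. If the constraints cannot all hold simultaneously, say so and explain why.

The constraints are consistent.

From the given relations:
  EY = DT = 17
  AB = DY = 8
  WE = 3·BD = 3·12 = 36

Step 1: From TY = 15, YE = 17, and ∠TYE = 45°, by the law of cosines:
  TE² = TY² + YE² - 2·TY·YE·cos(45°) = 225 + 289 - 360.6 = 153.4
  TE ≈ 12.38

Step 2: From UE = 14, EW = 36, and ∠UEW = 60°, by the law of cosines:
  UW² = UE² + EW² - 2·UE·EW·cos(60°) = 196 + 1296 - 504 = 988
  UW ≈ 31.43

Step 3: From TD = 17, TY = 15, DY = 8, by the inverse law of cosines:
  cos(∠DTY) = (TD² + TY² - DY²) / (2·TD·TY)
  ∠DTY = 28.07°

Step 4: From DT = 17, DY = 8, TY = 15, by the inverse law of cosines:
  cos(∠TDY) = (DT² + DY² - TY²) / (2·DT·DY)
  ∠TDY = 61.93°

Step 5: From YD = 8, YT = 15, DT = 17, by the inverse law of cosines:
  cos(∠DYT) = (YD² + YT² - DT²) / (2·YD·YT)
  ∠DYT = 90°

Step 6: From TE = 12.38, TY = 15, EY = 17, by the inverse law of cosines:
  cos(∠ETY) = (TE² + TY² - EY²) / (2·TE·TY)
  ∠ETY = 76.08°

Step 7: From ET = 12.38, EY = 17, TY = 15, by the inverse law of cosines:
  cos(∠TEY) = (ET² + EY² - TY²) / (2·ET·EY)
  ∠TEY = 58.92°

Step 8: From UE = 14, UW = 31.43, EW = 36, by the inverse law of cosines:
  cos(∠EUW) = (UE² + UW² - EW²) / (2·UE·UW)
  ∠EUW = 97.31°

Step 9: From WE = 36, WU = 31.43, EU = 14, by the inverse law of cosines:
  cos(∠EWU) = (WE² + WU² - EU²) / (2·WE·WU)
  ∠EWU = 22.69°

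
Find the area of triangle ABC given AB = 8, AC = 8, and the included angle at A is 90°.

Area = (1/2) * AB * AC * sin(A)
Area = (1/2) * 8 * 8 * sin(90°)
Area = (1/2) * 8 * 8 * 1
Area = 32

32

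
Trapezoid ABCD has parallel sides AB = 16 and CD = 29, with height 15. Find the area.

A trapezoid's area equals the midsegment times the height.
The midsegment is (16 + 29) / 2 = 45/2.
Area = 45/2 * 15 = 675/2.

675/2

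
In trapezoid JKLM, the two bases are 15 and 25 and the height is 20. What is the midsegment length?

The midsegment of a trapezoid = (base1 + base2) / 2
midsegment = (15 + 25) / 2
midsegment = 40 / 2
midsegment = 20

20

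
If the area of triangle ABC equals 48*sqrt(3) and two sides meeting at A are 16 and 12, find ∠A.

sin(C) = 2 * 48*sqrt(3) / (16 * 12) = sqrt(3)/2, so C = arcsin(sqrt(3)/2) = 60°.
Since sin(180° - C) = sin(C), the obtuse angle 120° gives the same area, so C = 60° or C = 120°.

60° or 120°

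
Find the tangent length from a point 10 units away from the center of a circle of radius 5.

tangent = √(d² - r²) = √(10² - 5²) = √(100 - 25) = √75 = 5*sqrt(3)

5*sqrt(3)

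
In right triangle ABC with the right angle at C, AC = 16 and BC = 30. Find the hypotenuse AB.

AB = sqrt(16^2 + 30^2) = sqrt(1156) = 34

34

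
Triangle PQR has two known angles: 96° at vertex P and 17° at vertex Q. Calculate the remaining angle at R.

angle R = 180 - 96 - 17 = 67 degrees.

67 degrees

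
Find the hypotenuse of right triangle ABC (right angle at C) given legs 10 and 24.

AB = sqrt(10^2 + 24^2) = sqrt(676) = 26

26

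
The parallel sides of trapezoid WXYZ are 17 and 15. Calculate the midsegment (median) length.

The midsegment of a trapezoid = (base1 + base2) / 2
midsegment = (17 + 15) / 2
midsegment = 32 / 2
midsegment = 16

16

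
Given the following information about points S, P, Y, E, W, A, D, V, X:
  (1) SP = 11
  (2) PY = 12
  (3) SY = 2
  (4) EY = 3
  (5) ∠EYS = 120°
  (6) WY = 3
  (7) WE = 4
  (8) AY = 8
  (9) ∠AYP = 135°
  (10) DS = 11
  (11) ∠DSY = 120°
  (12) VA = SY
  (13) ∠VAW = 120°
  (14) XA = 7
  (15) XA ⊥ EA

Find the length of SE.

Step 1: By the law of cosines on triangle SYE: SE² = 2² + 3² − 2·2·3·cos(120°) = 19, so SE = √19.

Therefore, the length of SE = √19.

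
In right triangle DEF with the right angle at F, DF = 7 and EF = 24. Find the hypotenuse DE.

By the Pythagorean theorem: DE^2 = DF^2 + EF^2
DE^2 = 7^2 + 24^2 = 49 + 576 = 625
DE = sqrt(625) = 25

25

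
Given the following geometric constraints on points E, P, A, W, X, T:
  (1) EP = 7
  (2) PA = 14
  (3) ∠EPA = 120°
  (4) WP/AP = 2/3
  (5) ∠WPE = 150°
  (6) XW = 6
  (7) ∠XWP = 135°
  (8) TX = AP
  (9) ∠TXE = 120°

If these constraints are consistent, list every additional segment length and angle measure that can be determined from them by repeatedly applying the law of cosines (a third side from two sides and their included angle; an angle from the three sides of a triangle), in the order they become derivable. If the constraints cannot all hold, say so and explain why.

The constraints are consistent. Derivable facts, in order:
After 1 step:
- EA = 7·√7
- EW ≈ 15.79
- PX ≈ 14.22
After 2 steps:
- ∠AEP = 40.89°
- ∠EAP = 19.11°
- ∠EWP = 12.81°
- ∠PEW = 17.19°
- ∠PXW = 27.65°
- ∠WPX = 17.35°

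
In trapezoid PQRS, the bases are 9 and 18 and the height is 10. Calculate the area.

Area of a trapezoid = (base1 + base2) * height / 2
Area = (9 + 18) * 10 / 2
Area = 27 * 10 / 2
Area = 270 / 2
Area = 135

135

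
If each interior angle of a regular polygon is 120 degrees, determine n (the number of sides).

Exterior angle = 180 - 120 = 60. n = 360 / 60 = 6.

6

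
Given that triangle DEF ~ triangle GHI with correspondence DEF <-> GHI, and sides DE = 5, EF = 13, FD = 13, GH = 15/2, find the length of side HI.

k = 15/2/5 = 3/2. HI = 3/2 * 13 = 39/2.

39/2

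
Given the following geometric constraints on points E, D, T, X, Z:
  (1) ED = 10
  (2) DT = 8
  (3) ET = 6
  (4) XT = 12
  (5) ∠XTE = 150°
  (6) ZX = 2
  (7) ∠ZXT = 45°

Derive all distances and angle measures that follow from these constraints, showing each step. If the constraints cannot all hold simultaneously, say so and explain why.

The constraints are consistent.

Step 1: From ET = 6, TX = 12, and ∠ETX = 150°, by the law of cosines:
  EX² = ET² + TX² - 2·ET·TX·cos(150°) = 36 + 144 + 124.7 = 304.7
  EX ≈ 17.46

Step 2: From TX = 12, XZ = 2, and ∠TXZ = 45°, by the law of cosines:
  TZ² = TX² + XZ² - 2·TX·XZ·cos(45°) = 144 + 4 - 33.94 = 114.1
  TZ ≈ 10.68

Step 3: From ED = 10, ET = 6, DT = 8, by the inverse law of cosines:
  cos(∠DET) = (ED² + ET² - DT²) / (2·ED·ET)
  ∠DET = 53.13°

Step 4: From DE = 10, DT = 8, ET = 6, by the inverse law of cosines:
  cos(∠EDT) = (DE² + DT² - ET²) / (2·DE·DT)
  ∠EDT = 36.87°

Step 5: From TD = 8, TE = 6, DE = 10, by the inverse law of cosines:
  cos(∠DTE) = (TD² + TE² - DE²) / (2·TD·TE)
  ∠DTE = 90°

Step 6: From ET = 6, EX = 17.46, TX = 12, by the inverse law of cosines:
  cos(∠TEX) = (ET² + EX² - TX²) / (2·ET·EX)
  ∠TEX = 20.1°

Step 7: From TX = 12, TZ = 10.68, XZ = 2, by the inverse law of cosines:
  cos(∠XTZ) = (TX² + TZ² - XZ²) / (2·TX·TZ)
  ∠XTZ = 7.61°

Step 8: From XE = 17.46, XT = 12, ET = 6, by the inverse law of cosines:
  cos(∠EXT) = (XE² + XT² - ET²) / (2·XE·XT)
  ∠EXT = 9.9°

Step 9: From ZT = 10.68, ZX = 2, TX = 12, by the inverse law of cosines:
  cos(∠TZX) = (ZT² + ZX² - TX²) / (2·ZT·ZX)
  ∠TZX = 127.39°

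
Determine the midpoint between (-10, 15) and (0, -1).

M = ((x₁ + x₂)/2, (y₁ + y₂)/2)
= ((-10 + 0)/2, (15 + -1)/2)
= (-10/2, 14/2) = (-5, 7)

(-5, 7)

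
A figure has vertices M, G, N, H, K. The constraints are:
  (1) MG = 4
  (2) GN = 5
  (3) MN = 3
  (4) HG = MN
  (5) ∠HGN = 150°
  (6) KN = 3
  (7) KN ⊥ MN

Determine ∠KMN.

Step 1: By the law of cosines on triangle MNK: MK² = 3² + 3² − 2·3·3·cos(90°) = 18, so MK = 3·√2.
Step 2: By the inverse law of cosines on triangle KMN: cos(∠KMN) = ((3·√2)² + 3² − 3²) / (2·3·√2·3) = 18/25.46 = 0.7071, so ∠KMN = 45°.

Therefore, the measure of angle ∠KMN = 45°.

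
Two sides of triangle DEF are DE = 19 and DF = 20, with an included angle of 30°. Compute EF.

Law of cosines: EF^2 = 19^2 + 20^2 - 2(19)(20)cos(30°) = 761 - 380*sqrt(3), so EF = sqrt(761 - 380*sqrt(3)).

sqrt(761 - 380*sqrt(3))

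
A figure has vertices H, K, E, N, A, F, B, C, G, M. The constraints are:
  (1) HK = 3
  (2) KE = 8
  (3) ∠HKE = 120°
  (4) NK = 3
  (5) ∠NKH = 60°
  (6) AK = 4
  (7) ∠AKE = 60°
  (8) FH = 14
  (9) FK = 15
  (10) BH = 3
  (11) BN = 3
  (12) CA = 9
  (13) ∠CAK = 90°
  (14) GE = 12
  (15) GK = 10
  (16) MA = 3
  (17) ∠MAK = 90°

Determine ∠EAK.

Step 1: By the law of cosines on triangle AKE: AE² = 4² + 8² − 2·4·8·cos(60°) = 48, so AE = 4·√3.
Step 2: By the inverse law of cosines on triangle EAK: cos(∠EAK) = ((4·√3)² + 4² − 8²) / (2·4·√3·4) = 0/55.43 = 0, so ∠EAK = 90°.

Therefore, the measure of angle ∠EAK = 90°.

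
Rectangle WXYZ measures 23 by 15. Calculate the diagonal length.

A rectangle's diagonal splits it into two right triangles, with the diagonal as the hypotenuse.
By the Pythagorean theorem, d^2 = 23^2 + 15^2 = 754.
Therefore d = sqrt(754).

sqrt(754)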